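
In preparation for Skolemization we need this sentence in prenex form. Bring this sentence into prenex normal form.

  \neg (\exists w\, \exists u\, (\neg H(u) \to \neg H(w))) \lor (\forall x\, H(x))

\forall w\, \forall u\, \forall x\, (\neg H(u) \land H(w) \lor H(x))

Rewrite implications/biconditionals: A → B as ¬A ∨ B.
  \neg (\exists w\, \exists u\, (\neg \neg H(u) \lor \neg H(w))) \lor (\forall x\, H(x))
Move each ¬ inward, flipping quantifiers it crosses:
  (\forall w\, \forall u\, (\neg H(u) \land H(w))) \lor (\forall x\, H(x))
Extract every quantifier outward, since the variables are now distinct and don't occur free across branches:
  \forall w\, \forall u\, \forall x\, (\neg H(u) \land H(w) \lor H(x))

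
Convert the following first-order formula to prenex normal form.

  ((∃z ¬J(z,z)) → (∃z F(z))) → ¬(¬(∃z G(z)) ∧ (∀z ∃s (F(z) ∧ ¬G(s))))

∃z ∀y1 ∃v1 ∃x ∀s (¬J(z,z) ∧ ¬F(y1) ∨ G(v1) ∨ ¬F(x) ∨ G(s))

First replace A → B with ¬A ∨ B.
  ¬(¬(∃z ¬J(z,z)) ∨ (∃z F(z))) ∨ ¬(¬(∃z G(z)) ∧ (∀z ∃s (F(z) ∧ ¬G(s))))
Move each ¬ inward, flipping quantifiers it crosses:
  (∃z ¬J(z,z)) ∧ (∀z ¬F(z)) ∨ (∃z G(z)) ∨ (∃z ∀s (¬F(z) ∨ G(s)))
Give each quantifier a distinct variable: z↦y1, z↦v1, z↦x.
  (∃z ¬J(z,z)) ∧ (∀y1 ¬F(y1)) ∨ (∃v1 G(v1)) ∨ (∃x ∀s (¬F(x) ∨ G(s)))
Finally move all quantifiers to the prefix:
  ∃z ∀y1 ∃v1 ∃x ∀s (¬J(z,z) ∧ ¬F(y1) ∨ G(v1) ∨ ¬F(x) ∨ G(s))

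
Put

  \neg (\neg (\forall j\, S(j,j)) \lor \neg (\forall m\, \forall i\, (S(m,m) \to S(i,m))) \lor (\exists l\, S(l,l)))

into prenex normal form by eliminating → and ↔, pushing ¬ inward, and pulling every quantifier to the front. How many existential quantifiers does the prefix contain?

Rewrite implications/biconditionals: A → B as ¬A ∨ B.
  \neg (\neg (\forall j\, S(j,j)) \lor \neg (\forall m\, \forall i\, (\neg S(m,m) \lor S(i,m))) \lor (\exists l\, S(l,l)))
Push ¬ through the quantifiers and connectives to reach negation normal form:
  (\forall j\, S(j,j)) \land (\forall m\, \forall i\, (\neg S(m,m) \lor S(i,m))) \land (\forall l\, \neg S(l,l))
Extract every quantifier outward, since the variables are now distinct and don't occur free across branches:
  \forall j\, \forall m\, \forall i\, \forall l\, (S(j,j) \land (\neg S(m,m) \lor S(i,m)) \land \neg S(l,l))
The prefix is \forall j \forall m \forall i \forall l: 4 universal, 0 existential.

0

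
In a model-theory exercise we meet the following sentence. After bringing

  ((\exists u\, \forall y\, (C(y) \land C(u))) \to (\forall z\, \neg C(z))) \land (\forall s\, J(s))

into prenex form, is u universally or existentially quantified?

universal

Eliminate → and ↔ using ¬ and ∨.
  (\neg (\exists u\, \forall y\, (C(y) \land C(u))) \lor (\forall z\, \neg C(z))) \land (\forall s\, J(s))
Drive negations inward (¬∀x A ≡ ∃x ¬A, ¬∃x A ≡ ∀x ¬A, De Morgan for ∧/∨):
  ((\forall u\, \exists y\, (\neg C(y) \lor \neg C(u))) \lor (\forall z\, \neg C(z))) \land (\forall s\, J(s))
All bound variables are already distinct, so no renaming is needed.
Pull the quantifiers to the front (each side's bound variable is not free in the other side):
  \forall u\, \exists y\, \forall z\, \forall s\, ((\neg C(y) \lor \neg C(u) \lor \neg C(z)) \land J(s))
The quantifier \exists u sits under an odd number of negations (counting the antecedent side of each →), so it flips to \forall u.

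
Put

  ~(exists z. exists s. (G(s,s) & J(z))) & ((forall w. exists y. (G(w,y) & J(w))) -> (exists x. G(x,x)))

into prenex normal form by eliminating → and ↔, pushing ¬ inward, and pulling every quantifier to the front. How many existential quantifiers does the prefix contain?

First replace A → B with ¬A ∨ B.
  ~(exists z. exists s. (G(s,s) & J(z))) & (~(forall w. exists y. (G(w,y) & J(w))) | (exists x. G(x,x)))
Move each ¬ inward, flipping quantifiers it crosses:
  (forall z. forall s. (~G(s,s) | ~J(z))) & ((exists w. forall y. (~G(w,y) | ~J(w))) | (exists x. G(x,x)))
All bound variables are already distinct, so no renaming is needed.
Finally move all quantifiers to the prefix:
  forall z. forall s. exists w. forall y. exists x. ((~G(s,s) | ~J(z)) & (~G(w,y) | ~J(w) | G(x,x)))
The prefix is forall z forall s exists w forall y exists x: 3 universal, 2 existential.

2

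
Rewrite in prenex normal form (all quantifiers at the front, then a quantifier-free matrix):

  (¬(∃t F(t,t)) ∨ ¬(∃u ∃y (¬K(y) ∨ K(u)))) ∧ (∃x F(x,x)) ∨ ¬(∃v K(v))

∀t ∀u ∀y ∃x ∀v ((¬F(t,t) ∨ K(y) ∧ ¬K(u)) ∧ F(x,x) ∨ ¬K(v))

Drive negations inward (¬∀x A ≡ ∃x ¬A, ¬∃x A ≡ ∀x ¬A, De Morgan for ∧/∨):
  ((∀t ¬F(t,t)) ∨ (∀u ∀y (K(y) ∧ ¬K(u)))) ∧ (∃x F(x,x)) ∨ (∀v ¬K(v))
Extract every quantifier outward, since the variables are now distinct and don't occur free across branches:
  ∀t ∀u ∀y ∃x ∀v ((¬F(t,t) ∨ K(y) ∧ ¬K(u)) ∧ F(x,x) ∨ ¬K(v))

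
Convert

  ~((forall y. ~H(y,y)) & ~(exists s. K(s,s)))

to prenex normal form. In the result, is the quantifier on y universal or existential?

Drive negations inward (¬∀x A ≡ ∃x ¬A, ¬∃x A ≡ ∀x ¬A, De Morgan for ∧/∨):
  (exists y. H(y,y)) | (exists s. K(s,s))
All bound variables are already distinct, so no renaming is needed.
Pull the quantifiers to the front (each side's bound variable is not free in the other side):
  exists y. exists s. (H(y,y) | K(s,s))
The quantifier forall y sits under an odd number of negations, so it flips to exists y.

existential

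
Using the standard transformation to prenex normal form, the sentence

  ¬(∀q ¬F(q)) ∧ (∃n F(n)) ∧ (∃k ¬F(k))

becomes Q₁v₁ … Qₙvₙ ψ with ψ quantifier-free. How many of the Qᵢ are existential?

Drive negations inward (¬∀x A ≡ ∃x ¬A, ¬∃x A ≡ ∀x ¬A, De Morgan for ∧/∨):
  (∃q F(q)) ∧ (∃n F(n)) ∧ (∃k ¬F(k))
All bound variables are already distinct, so no renaming is needed.
Pull the quantifiers to the front (each side's bound variable is not free in the other side):
  ∃q ∃n ∃k (F(q) ∧ F(n) ∧ ¬F(k))
The prefix is ∃q ∃n ∃k: 0 universal, 3 existential.

3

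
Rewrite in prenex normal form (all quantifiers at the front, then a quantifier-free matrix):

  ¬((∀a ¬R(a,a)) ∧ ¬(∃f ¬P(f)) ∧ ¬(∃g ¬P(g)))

∃a ∃f ∃g (R(a,a) ∨ ¬P(f) ∨ ¬P(g))

Move each ¬ inward, flipping quantifiers it crosses:
  (∃a R(a,a)) ∨ (∃f ¬P(f)) ∨ (∃g ¬P(g))
Pull the quantifiers to the front (each side's bound variable is not free in the other side):
  ∃a ∃f ∃g (R(a,a) ∨ ¬P(f) ∨ ¬P(g))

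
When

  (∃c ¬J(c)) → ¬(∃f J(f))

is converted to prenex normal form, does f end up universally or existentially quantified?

universal

Rewrite implications/biconditionals: A → B as ¬A ∨ B.
  ¬(∃c ¬J(c)) ∨ ¬(∃f J(f))
Push ¬ through the quantifiers and connectives to reach negation normal form:
  (∀c J(c)) ∨ (∀f ¬J(f))
Finally move all quantifiers to the prefix:
  ∀c ∀f (J(c) ∨ ¬J(f))
The quantifier ∃f sits under an odd number of negations (counting the antecedent side of each →), so it flips to ∀f.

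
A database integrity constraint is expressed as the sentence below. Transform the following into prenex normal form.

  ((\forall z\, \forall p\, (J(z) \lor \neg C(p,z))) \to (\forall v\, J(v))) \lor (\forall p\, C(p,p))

First replace A → B with ¬A ∨ B.
  \neg (\forall z\, \forall p\, (J(z) \lor \neg C(p,z))) \lor (\forall v\, J(v)) \lor (\forall p\, C(p,p))
Move each ¬ inward, flipping quantifiers it crosses:
  (\exists z\, \exists p\, (\neg J(z) \land C(p,z))) \lor (\forall v\, J(v)) \lor (\forall p\, C(p,p))
Standardize variables apart so no two quantifiers bind the same name: p↦u.
  (\exists z\, \exists p\, (\neg J(z) \land C(p,z))) \lor (\forall v\, J(v)) \lor (\forall u\, C(u,u))
Pull the quantifiers to the front (each side's bound variable is not free in the other side):
  \exists z\, \exists p\, \forall v\, \forall u\, (\neg J(z) \land C(p,z) \lor J(v) \lor C(u,u))

\exists z\, \exists p\, \forall v\, \forall u\, (\neg J(z) \land C(p,z) \lor J(v) \lor C(u,u))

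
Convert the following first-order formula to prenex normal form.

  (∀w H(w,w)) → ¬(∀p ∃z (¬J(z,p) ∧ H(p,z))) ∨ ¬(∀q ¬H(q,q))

∃w ∃p ∀z ∃q (¬H(w,w) ∨ J(z,p) ∨ ¬H(p,z) ∨ H(q,q))

First replace A → B with ¬A ∨ B.
  ¬(∀w H(w,w)) ∨ ¬(∀p ∃z (¬J(z,p) ∧ H(p,z))) ∨ ¬(∀q ¬H(q,q))
Push ¬ through the quantifiers and connectives to reach negation normal form:
  (∃w ¬H(w,w)) ∨ (∃p ∀z (J(z,p) ∨ ¬H(p,z))) ∨ (∃q H(q,q))
All bound variables are already distinct, so no renaming is needed.
Finally move all quantifiers to the prefix:
  ∃w ∃p ∀z ∃q (¬H(w,w) ∨ J(z,p) ∨ ¬H(p,z) ∨ H(q,q))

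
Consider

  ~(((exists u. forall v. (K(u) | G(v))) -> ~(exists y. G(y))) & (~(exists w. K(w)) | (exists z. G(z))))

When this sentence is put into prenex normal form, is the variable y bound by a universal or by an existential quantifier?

Eliminate → and ↔ using ¬ and ∨.
  ~((~(exists u. forall v. (K(u) | G(v))) | ~(exists y. G(y))) & (~(exists w. K(w)) | (exists z. G(z))))
Push ¬ through the quantifiers and connectives to reach negation normal form:
  (exists u. forall v. (K(u) | G(v))) & (exists y. G(y)) | (exists w. K(w)) & (forall z. ~G(z))
All bound variables are already distinct, so no renaming is needed.
Pull the quantifiers to the front (each side's bound variable is not free in the other side):
  exists u. forall v. exists y. exists w. forall z. ((K(u) | G(v)) & G(y) | K(w) & ~G(z))
The quantifier exists y sits under an even number of negations (counting the antecedent side of each →), so it remains existential.

existential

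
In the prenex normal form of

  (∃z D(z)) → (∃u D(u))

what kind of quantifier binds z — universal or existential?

universal

Eliminate → and ↔ using ¬ and ∨.
  ¬(∃z D(z)) ∨ (∃u D(u))
Drive negations inward (¬∀x A ≡ ∃x ¬A, ¬∃x A ≡ ∀x ¬A, De Morgan for ∧/∨):
  (∀z ¬D(z)) ∨ (∃u D(u))
All bound variables are already distinct, so no renaming is needed.
Finally move all quantifiers to the prefix:
  ∀z ∃u (¬D(z) ∨ D(u))
The quantifier ∃z sits under an odd number of negations (counting the antecedent side of each →), so it flips to ∀z.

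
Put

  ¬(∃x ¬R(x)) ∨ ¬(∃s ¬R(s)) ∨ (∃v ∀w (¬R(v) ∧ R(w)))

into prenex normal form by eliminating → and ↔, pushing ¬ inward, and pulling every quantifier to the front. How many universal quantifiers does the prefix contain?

Move each ¬ inward, flipping quantifiers it crosses:
  (∀x R(x)) ∨ (∀s R(s)) ∨ (∃v ∀w (¬R(v) ∧ R(w)))
All bound variables are already distinct, so no renaming is needed.
Extract every quantifier outward, since the variables are now distinct and don't occur free across branches:
  ∀x ∀s ∃v ∀w (R(x) ∨ R(s) ∨ ¬R(v) ∧ R(w))
The prefix is ∀x ∀s ∃v ∀w: 3 universal, 1 existential.

3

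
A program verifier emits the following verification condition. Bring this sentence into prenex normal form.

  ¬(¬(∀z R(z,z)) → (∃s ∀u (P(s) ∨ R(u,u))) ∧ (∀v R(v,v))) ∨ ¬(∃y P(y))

∃z ∀s ∃u ∃v ∀y (¬R(z,z) ∧ (¬P(s) ∧ ¬R(u,u) ∨ ¬R(v,v)) ∨ ¬P(y))

Eliminate → and ↔ using ¬ and ∨.
  ¬(¬¬(∀z R(z,z)) ∨ (∃s ∀u (P(s) ∨ R(u,u))) ∧ (∀v R(v,v))) ∨ ¬(∃y P(y))
Push ¬ through the quantifiers and connectives to reach negation normal form:
  (∃z ¬R(z,z)) ∧ ((∀s ∃u (¬P(s) ∧ ¬R(u,u))) ∨ (∃v ¬R(v,v))) ∨ (∀y ¬P(y))
Extract every quantifier outward, since the variables are now distinct and don't occur free across branches:
  ∃z ∀s ∃u ∃v ∀y (¬R(z,z) ∧ (¬P(s) ∧ ¬R(u,u) ∨ ¬R(v,v)) ∨ ¬P(y))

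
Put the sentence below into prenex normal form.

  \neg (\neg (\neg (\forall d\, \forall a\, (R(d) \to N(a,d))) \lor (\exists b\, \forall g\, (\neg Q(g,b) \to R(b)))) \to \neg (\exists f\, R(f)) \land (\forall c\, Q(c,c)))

\forall d\, \forall a\, \forall b\, \exists g\, \exists f\, \exists c\, ((\neg R(d) \lor N(a,d)) \land \neg Q(g,b) \land \neg R(b) \land (R(f) \lor \neg Q(c,c)))

Rewrite implications/biconditionals: A → B as ¬A ∨ B.
  \neg (\neg \neg (\neg (\forall d\, \forall a\, (\neg R(d) \lor N(a,d))) \lor (\exists b\, \forall g\, (\neg \neg Q(g,b) \lor R(b)))) \lor \neg (\exists f\, R(f)) \land (\forall c\, Q(c,c)))
Push ¬ through the quantifiers and connectives to reach negation normal form:
  (\forall d\, \forall a\, (\neg R(d) \lor N(a,d))) \land (\forall b\, \exists g\, (\neg Q(g,b) \land \neg R(b))) \land ((\exists f\, R(f)) \lor (\exists c\, \neg Q(c,c)))
All bound variables are already distinct, so no renaming is needed.
Finally move all quantifiers to the prefix:
  \forall d\, \forall a\, \forall b\, \exists g\, \exists f\, \exists c\, ((\neg R(d) \lor N(a,d)) \land \neg Q(g,b) \land \neg R(b) \land (R(f) \lor \neg Q(c,c)))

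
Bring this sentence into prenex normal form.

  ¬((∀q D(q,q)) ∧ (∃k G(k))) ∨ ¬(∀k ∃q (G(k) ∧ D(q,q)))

Push ¬ through the quantifiers and connectives to reach negation normal form:
  (∃q ¬D(q,q)) ∨ (∀k ¬G(k)) ∨ (∃k ∀q (¬G(k) ∨ ¬D(q,q)))
Give each quantifier a distinct variable: k↦y1, q↦u.
  (∃q ¬D(q,q)) ∨ (∀k ¬G(k)) ∨ (∃y1 ∀u (¬G(y1) ∨ ¬D(u,u)))
Finally move all quantifiers to the prefix:
  ∃q ∀k ∃y1 ∀u (¬D(q,q) ∨ ¬G(k) ∨ ¬G(y1) ∨ ¬D(u,u))

∃q ∀k ∃y1 ∀u (¬D(q,q) ∨ ¬G(k) ∨ ¬G(y1) ∨ ¬D(u,u))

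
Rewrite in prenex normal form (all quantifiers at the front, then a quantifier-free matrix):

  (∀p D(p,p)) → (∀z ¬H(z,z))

Eliminate → and ↔ using ¬ and ∨.
  ¬(∀p D(p,p)) ∨ (∀z ¬H(z,z))
Move each ¬ inward, flipping quantifiers it crosses:
  (∃p ¬D(p,p)) ∨ (∀z ¬H(z,z))
All bound variables are already distinct, so no renaming is needed.
Extract every quantifier outward, since the variables are now distinct and don't occur free across branches:
  ∃p ∀z (¬D(p,p) ∨ ¬H(z,z))

∃p ∀z (¬D(p,p) ∨ ¬H(z,z))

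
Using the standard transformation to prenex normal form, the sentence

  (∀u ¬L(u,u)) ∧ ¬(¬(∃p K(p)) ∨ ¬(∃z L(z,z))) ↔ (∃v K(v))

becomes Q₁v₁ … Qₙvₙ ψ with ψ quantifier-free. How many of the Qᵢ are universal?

Rewrite implications/biconditionals: A → B as ¬A ∨ B; A ↔ B as (¬A ∨ B) ∧ (¬B ∨ A).
  (¬((∀u ¬L(u,u)) ∧ ¬(¬(∃p K(p)) ∨ ¬(∃z L(z,z)))) ∨ (∃v K(v))) ∧ (¬(∃v K(v)) ∨ (∀u ¬L(u,u)) ∧ ¬(¬(∃p K(p)) ∨ ¬(∃z L(z,z))))
Push ¬ through the quantifiers and connectives to reach negation normal form:
  ((∃u L(u,u)) ∨ (∀p ¬K(p)) ∨ (∀z ¬L(z,z)) ∨ (∃v K(v))) ∧ ((∀v ¬K(v)) ∨ (∀u ¬L(u,u)) ∧ (∃p K(p)) ∧ (∃z L(z,z)))
Give each quantifier a distinct variable: v↦y, u↦b, p↦y1, z↦t.
  ((∃u L(u,u)) ∨ (∀p ¬K(p)) ∨ (∀z ¬L(z,z)) ∨ (∃v K(v))) ∧ ((∀y ¬K(y)) ∨ (∀b ¬L(b,b)) ∧ (∃y1 K(y1)) ∧ (∃t L(t,t)))
Finally move all quantifiers to the prefix:
  ∃u ∀p ∀z ∃v ∀y ∀b ∃y1 ∃t ((L(u,u) ∨ ¬K(p) ∨ ¬L(z,z) ∨ K(v)) ∧ (¬K(y) ∨ ¬L(b,b) ∧ K(y1) ∧ L(t,t)))
The prefix is ∃u ∀p ∀z ∃v ∀y ∀b ∃y1 ∃t: 4 universal, 4 existential.

4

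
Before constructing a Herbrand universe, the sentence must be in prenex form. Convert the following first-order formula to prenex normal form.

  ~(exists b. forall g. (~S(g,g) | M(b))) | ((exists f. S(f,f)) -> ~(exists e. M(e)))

forall b. exists g. forall f. forall e. (S(g,g) & ~M(b) | ~S(f,f) | ~M(e))

Rewrite implications/biconditionals: A → B as ¬A ∨ B.
  ~(exists b. forall g. (~S(g,g) | M(b))) | ~(exists f. S(f,f)) | ~(exists e. M(e))
Push ¬ through the quantifiers and connectives to reach negation normal form:
  (forall b. exists g. (S(g,g) & ~M(b))) | (forall f. ~S(f,f)) | (forall e. ~M(e))
Finally move all quantifiers to the prefix:
  forall b. exists g. forall f. forall e. (S(g,g) & ~M(b) | ~S(f,f) | ~M(e))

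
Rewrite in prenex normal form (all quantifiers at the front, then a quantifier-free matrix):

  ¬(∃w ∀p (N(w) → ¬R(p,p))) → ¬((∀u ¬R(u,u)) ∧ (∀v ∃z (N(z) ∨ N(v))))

Eliminate → and ↔ using ¬ and ∨.
  ¬¬(∃w ∀p (¬N(w) ∨ ¬R(p,p))) ∨ ¬((∀u ¬R(u,u)) ∧ (∀v ∃z (N(z) ∨ N(v))))
Drive negations inward (¬∀x A ≡ ∃x ¬A, ¬∃x A ≡ ∀x ¬A, De Morgan for ∧/∨):
  (∃w ∀p (¬N(w) ∨ ¬R(p,p))) ∨ (∃u R(u,u)) ∨ (∃v ∀z (¬N(z) ∧ ¬N(v)))
All bound variables are already distinct, so no renaming is needed.
Extract every quantifier outward, since the variables are now distinct and don't occur free across branches:
  ∃w ∀p ∃u ∃v ∀z (¬N(w) ∨ ¬R(p,p) ∨ R(u,u) ∨ ¬N(z) ∧ ¬N(v))

∃w ∀p ∃u ∃v ∀z (¬N(w) ∨ ¬R(p,p) ∨ R(u,u) ∨ ¬N(z) ∧ ¬N(v))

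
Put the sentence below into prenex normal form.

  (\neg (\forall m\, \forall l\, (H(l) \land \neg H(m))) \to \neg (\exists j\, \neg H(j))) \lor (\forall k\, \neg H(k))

\forall m\, \forall l\, \forall j\, \forall k\, (H(l) \land \neg H(m) \lor H(j) \lor \neg H(k))

Rewrite implications/biconditionals: A → B as ¬A ∨ B.
  \neg \neg (\forall m\, \forall l\, (H(l) \land \neg H(m))) \lor \neg (\exists j\, \neg H(j)) \lor (\forall k\, \neg H(k))
Push ¬ through the quantifiers and connectives to reach negation normal form:
  (\forall m\, \forall l\, (H(l) \land \neg H(m))) \lor (\forall j\, H(j)) \lor (\forall k\, \neg H(k))
All bound variables are already distinct, so no renaming is needed.
Finally move all quantifiers to the prefix:
  \forall m\, \forall l\, \forall j\, \forall k\, (H(l) \land \neg H(m) \lor H(j) \lor \neg H(k))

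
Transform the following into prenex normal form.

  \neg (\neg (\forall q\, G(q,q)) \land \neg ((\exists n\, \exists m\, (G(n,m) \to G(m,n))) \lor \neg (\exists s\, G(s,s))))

\forall q\, \exists n\, \exists m\, \forall s\, (G(q,q) \lor \neg G(n,m) \lor G(m,n) \lor \neg G(s,s))

Eliminate → and ↔ using ¬ and ∨.
  \neg (\neg (\forall q\, G(q,q)) \land \neg ((\exists n\, \exists m\, (\neg G(n,m) \lor G(m,n))) \lor \neg (\exists s\, G(s,s))))
Move each ¬ inward, flipping quantifiers it crosses:
  (\forall q\, G(q,q)) \lor (\exists n\, \exists m\, (\neg G(n,m) \lor G(m,n))) \lor (\forall s\, \neg G(s,s))
Finally move all quantifiers to the prefix:
  \forall q\, \exists n\, \exists m\, \forall s\, (G(q,q) \lor \neg G(n,m) \lor G(m,n) \lor \neg G(s,s))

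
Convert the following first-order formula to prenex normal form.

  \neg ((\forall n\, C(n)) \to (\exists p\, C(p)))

\forall n\, \forall p\, (C(n) \land \neg C(p))

First replace A → B with ¬A ∨ B.
  \neg (\neg (\forall n\, C(n)) \lor (\exists p\, C(p)))
Drive negations inward (¬∀x A ≡ ∃x ¬A, ¬∃x A ≡ ∀x ¬A, De Morgan for ∧/∨):
  (\forall n\, C(n)) \land (\forall p\, \neg C(p))
All bound variables are already distinct, so no renaming is needed.
Pull the quantifiers to the front (each side's bound variable is not free in the other side):
  \forall n\, \forall p\, (C(n) \land \neg C(p))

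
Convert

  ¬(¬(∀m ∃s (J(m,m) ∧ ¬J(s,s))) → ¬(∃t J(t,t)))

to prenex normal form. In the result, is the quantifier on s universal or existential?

Rewrite implications/biconditionals: A → B as ¬A ∨ B.
  ¬(¬¬(∀m ∃s (J(m,m) ∧ ¬J(s,s))) ∨ ¬(∃t J(t,t)))
Drive negations inward (¬∀x A ≡ ∃x ¬A, ¬∃x A ≡ ∀x ¬A, De Morgan for ∧/∨):
  (∃m ∀s (¬J(m,m) ∨ J(s,s))) ∧ (∃t J(t,t))
All bound variables are already distinct, so no renaming is needed.
Finally move all quantifiers to the prefix:
  ∃m ∀s ∃t ((¬J(m,m) ∨ J(s,s)) ∧ J(t,t))
The quantifier ∃s sits under an odd number of negations (counting the antecedent side of each →), so it flips to ∀s.

universal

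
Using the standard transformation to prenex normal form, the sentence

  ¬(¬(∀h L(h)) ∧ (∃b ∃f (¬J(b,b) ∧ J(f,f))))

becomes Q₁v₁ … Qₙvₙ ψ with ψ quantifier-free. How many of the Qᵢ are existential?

0

Drive negations inward (¬∀x A ≡ ∃x ¬A, ¬∃x A ≡ ∀x ¬A, De Morgan for ∧/∨):
  (∀h L(h)) ∨ (∀b ∀f (J(b,b) ∨ ¬J(f,f)))
Extract every quantifier outward, since the variables are now distinct and don't occur free across branches:
  ∀h ∀b ∀f (L(h) ∨ J(b,b) ∨ ¬J(f,f))
The prefix is ∀h ∀b ∀f: 3 universal, 0 existential.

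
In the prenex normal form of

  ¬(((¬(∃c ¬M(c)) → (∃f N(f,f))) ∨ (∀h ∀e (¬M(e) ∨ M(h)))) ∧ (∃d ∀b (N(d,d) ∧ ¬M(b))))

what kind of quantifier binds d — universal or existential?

universal

First replace A → B with ¬A ∨ B.
  ¬((¬¬(∃c ¬M(c)) ∨ (∃f N(f,f)) ∨ (∀h ∀e (¬M(e) ∨ M(h)))) ∧ (∃d ∀b (N(d,d) ∧ ¬M(b))))
Drive negations inward (¬∀x A ≡ ∃x ¬A, ¬∃x A ≡ ∀x ¬A, De Morgan for ∧/∨):
  (∀c M(c)) ∧ (∀f ¬N(f,f)) ∧ (∃h ∃e (M(e) ∧ ¬M(h))) ∨ (∀d ∃b (¬N(d,d) ∨ M(b)))
All bound variables are already distinct, so no renaming is needed.
Finally move all quantifiers to the prefix:
  ∀c ∀f ∃h ∃e ∀d ∃b (M(c) ∧ ¬N(f,f) ∧ M(e) ∧ ¬M(h) ∨ ¬N(d,d) ∨ M(b))
The quantifier ∃d sits under an odd number of negations (counting the antecedent side of each →), so it flips to ∀d.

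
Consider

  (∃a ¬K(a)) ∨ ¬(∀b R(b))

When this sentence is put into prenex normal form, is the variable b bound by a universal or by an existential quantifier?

existential

Move each ¬ inward, flipping quantifiers it crosses:
  (∃a ¬K(a)) ∨ (∃b ¬R(b))
All bound variables are already distinct, so no renaming is needed.
Extract every quantifier outward, since the variables are now distinct and don't occur free across branches:
  ∃a ∃b (¬K(a) ∨ ¬R(b))
The quantifier ∀b sits under an odd number of negations, so it flips to ∃b.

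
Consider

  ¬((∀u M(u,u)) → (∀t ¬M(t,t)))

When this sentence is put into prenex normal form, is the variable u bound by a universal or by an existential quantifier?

universal

First replace A → B with ¬A ∨ B.
  ¬(¬(∀u M(u,u)) ∨ (∀t ¬M(t,t)))
Push ¬ through the quantifiers and connectives to reach negation normal form:
  (∀u M(u,u)) ∧ (∃t M(t,t))
Extract every quantifier outward, since the variables are now distinct and don't occur free across branches:
  ∀u ∃t (M(u,u) ∧ M(t,t))
The quantifier ∀u sits under an even number of negations (counting the antecedent side of each →), so it remains universal.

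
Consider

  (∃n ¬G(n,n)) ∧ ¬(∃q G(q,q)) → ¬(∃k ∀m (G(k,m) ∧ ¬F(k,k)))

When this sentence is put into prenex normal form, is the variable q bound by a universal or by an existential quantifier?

existential

Rewrite implications/biconditionals: A → B as ¬A ∨ B.
  ¬((∃n ¬G(n,n)) ∧ ¬(∃q G(q,q))) ∨ ¬(∃k ∀m (G(k,m) ∧ ¬F(k,k)))
Drive negations inward (¬∀x A ≡ ∃x ¬A, ¬∃x A ≡ ∀x ¬A, De Morgan for ∧/∨):
  (∀n G(n,n)) ∨ (∃q G(q,q)) ∨ (∀k ∃m (¬G(k,m) ∨ F(k,k)))
Finally move all quantifiers to the prefix:
  ∀n ∃q ∀k ∃m (G(n,n) ∨ G(q,q) ∨ ¬G(k,m) ∨ F(k,k))
The quantifier ∃q sits under an even number of negations (counting the antecedent side of each →), so it remains existential.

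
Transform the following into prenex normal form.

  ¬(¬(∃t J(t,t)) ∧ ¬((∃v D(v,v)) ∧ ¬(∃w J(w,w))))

∃t ∃v ∀w (J(t,t) ∨ D(v,v) ∧ ¬J(w,w))

Drive negations inward (¬∀x A ≡ ∃x ¬A, ¬∃x A ≡ ∀x ¬A, De Morgan for ∧/∨):
  (∃t J(t,t)) ∨ (∃v D(v,v)) ∧ (∀w ¬J(w,w))
All bound variables are already distinct, so no renaming is needed.
Extract every quantifier outward, since the variables are now distinct and don't occur free across branches:
  ∃t ∃v ∀w (J(t,t) ∨ D(v,v) ∧ ¬J(w,w))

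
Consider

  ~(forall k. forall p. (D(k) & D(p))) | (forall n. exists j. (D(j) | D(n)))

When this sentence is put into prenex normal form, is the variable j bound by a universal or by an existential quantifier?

existential

Drive negations inward (¬∀x A ≡ ∃x ¬A, ¬∃x A ≡ ∀x ¬A, De Morgan for ∧/∨):
  (exists k. exists p. (~D(k) | ~D(p))) | (forall n. exists j. (D(j) | D(n)))
All bound variables are already distinct, so no renaming is needed.
Pull the quantifiers to the front (each side's bound variable is not free in the other side):
  exists k. exists p. forall n. exists j. (~D(k) | ~D(p) | D(j) | D(n))
The quantifier exists j sits under an even number of negations, so it remains existential.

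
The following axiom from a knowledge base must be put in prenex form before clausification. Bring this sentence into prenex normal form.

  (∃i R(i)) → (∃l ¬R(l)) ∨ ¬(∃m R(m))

∀i ∃l ∀m (¬R(i) ∨ ¬R(l) ∨ ¬R(m))

First replace A → B with ¬A ∨ B.
  ¬(∃i R(i)) ∨ (∃l ¬R(l)) ∨ ¬(∃m R(m))
Push ¬ through the quantifiers and connectives to reach negation normal form:
  (∀i ¬R(i)) ∨ (∃l ¬R(l)) ∨ (∀m ¬R(m))
Finally move all quantifiers to the prefix:
  ∀i ∃l ∀m (¬R(i) ∨ ¬R(l) ∨ ¬R(m))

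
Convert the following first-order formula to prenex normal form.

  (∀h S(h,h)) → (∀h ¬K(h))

∃h ∀y (¬S(h,h) ∨ ¬K(y))

First replace A → B with ¬A ∨ B.
  ¬(∀h S(h,h)) ∨ (∀h ¬K(h))
Push ¬ through the quantifiers and connectives to reach negation normal form:
  (∃h ¬S(h,h)) ∨ (∀h ¬K(h))
Standardize variables apart so no two quantifiers bind the same name: h↦y.
  (∃h ¬S(h,h)) ∨ (∀y ¬K(y))
Pull the quantifiers to the front (each side's bound variable is not free in the other side):
  ∃h ∀y (¬S(h,h) ∨ ¬K(y))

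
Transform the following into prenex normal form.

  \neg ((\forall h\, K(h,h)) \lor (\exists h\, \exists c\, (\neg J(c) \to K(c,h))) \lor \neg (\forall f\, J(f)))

\exists h\, \forall s\, \forall c\, \forall f\, (\neg K(h,h) \land \neg J(c) \land \neg K(c,s) \land J(f))

Eliminate → and ↔ using ¬ and ∨.
  \neg ((\forall h\, K(h,h)) \lor (\exists h\, \exists c\, (\neg \neg J(c) \lor K(c,h))) \lor \neg (\forall f\, J(f)))
Push ¬ through the quantifiers and connectives to reach negation normal form:
  (\exists h\, \neg K(h,h)) \land (\forall h\, \forall c\, (\neg J(c) \land \neg K(c,h))) \land (\forall f\, J(f))
Give each quantifier a distinct variable: h↦s.
  (\exists h\, \neg K(h,h)) \land (\forall s\, \forall c\, (\neg J(c) \land \neg K(c,s))) \land (\forall f\, J(f))
Extract every quantifier outward, since the variables are now distinct and don't occur free across branches:
  \exists h\, \forall s\, \forall c\, \forall f\, (\neg K(h,h) \land \neg J(c) \land \neg K(c,s) \land J(f))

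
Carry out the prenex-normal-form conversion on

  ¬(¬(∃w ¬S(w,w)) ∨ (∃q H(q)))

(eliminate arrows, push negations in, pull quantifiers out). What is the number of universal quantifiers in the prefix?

Drive negations inward (¬∀x A ≡ ∃x ¬A, ¬∃x A ≡ ∀x ¬A, De Morgan for ∧/∨):
  (∃w ¬S(w,w)) ∧ (∀q ¬H(q))
Finally move all quantifiers to the prefix:
  ∃w ∀q (¬S(w,w) ∧ ¬H(q))
The prefix is ∃w ∀q: 1 universal, 1 existential.

1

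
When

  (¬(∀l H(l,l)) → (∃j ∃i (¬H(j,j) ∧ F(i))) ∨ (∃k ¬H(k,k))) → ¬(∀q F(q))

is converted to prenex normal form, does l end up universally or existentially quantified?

existential

Eliminate → and ↔ using ¬ and ∨.
  ¬(¬¬(∀l H(l,l)) ∨ (∃j ∃i (¬H(j,j) ∧ F(i))) ∨ (∃k ¬H(k,k))) ∨ ¬(∀q F(q))
Move each ¬ inward, flipping quantifiers it crosses:
  (∃l ¬H(l,l)) ∧ (∀j ∀i (H(j,j) ∨ ¬F(i))) ∧ (∀k H(k,k)) ∨ (∃q ¬F(q))
Pull the quantifiers to the front (each side's bound variable is not free in the other side):
  ∃l ∀j ∀i ∀k ∃q (¬H(l,l) ∧ (H(j,j) ∨ ¬F(i)) ∧ H(k,k) ∨ ¬F(q))
The quantifier ∀l sits under an odd number of negations (counting the antecedent side of each →), so it flips to ∃l.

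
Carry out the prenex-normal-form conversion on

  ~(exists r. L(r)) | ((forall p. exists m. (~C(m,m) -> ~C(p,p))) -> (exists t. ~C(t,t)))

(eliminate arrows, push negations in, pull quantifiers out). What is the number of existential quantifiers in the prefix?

2

First replace A → B with ¬A ∨ B.
  ~(exists r. L(r)) | ~(forall p. exists m. (~~C(m,m) | ~C(p,p))) | (exists t. ~C(t,t))
Move each ¬ inward, flipping quantifiers it crosses:
  (forall r. ~L(r)) | (exists p. forall m. (~C(m,m) & C(p,p))) | (exists t. ~C(t,t))
All bound variables are already distinct, so no renaming is needed.
Finally move all quantifiers to the prefix:
  forall r. exists p. forall m. exists t. (~L(r) | ~C(m,m) & C(p,p) | ~C(t,t))
The prefix is forall r exists p forall m exists t: 2 universal, 2 existential.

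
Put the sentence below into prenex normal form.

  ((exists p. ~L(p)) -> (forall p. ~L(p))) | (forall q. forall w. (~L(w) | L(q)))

Rewrite implications/biconditionals: A → B as ¬A ∨ B.
  ~(exists p. ~L(p)) | (forall p. ~L(p)) | (forall q. forall w. (~L(w) | L(q)))
Push ¬ through the quantifiers and connectives to reach negation normal form:
  (forall p. L(p)) | (forall p. ~L(p)) | (forall q. forall w. (~L(w) | L(q)))
Give each quantifier a distinct variable: p↦x1.
  (forall p. L(p)) | (forall x1. ~L(x1)) | (forall q. forall w. (~L(w) | L(q)))
Extract every quantifier outward, since the variables are now distinct and don't occur free across branches:
  forall p. forall x1. forall q. forall w. (L(p) | ~L(x1) | ~L(w) | L(q))

forall p. forall x1. forall q. forall w. (L(p) | ~L(x1) | ~L(w) | L(q))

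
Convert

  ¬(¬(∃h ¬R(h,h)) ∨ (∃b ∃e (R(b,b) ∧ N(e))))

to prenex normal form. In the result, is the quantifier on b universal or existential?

Push ¬ through the quantifiers and connectives to reach negation normal form:
  (∃h ¬R(h,h)) ∧ (∀b ∀e (¬R(b,b) ∨ ¬N(e)))
All bound variables are already distinct, so no renaming is needed.
Extract every quantifier outward, since the variables are now distinct and don't occur free across branches:
  ∃h ∀b ∀e (¬R(h,h) ∧ (¬R(b,b) ∨ ¬N(e)))
The quantifier ∃b sits under an odd number of negations, so it flips to ∀b.

universal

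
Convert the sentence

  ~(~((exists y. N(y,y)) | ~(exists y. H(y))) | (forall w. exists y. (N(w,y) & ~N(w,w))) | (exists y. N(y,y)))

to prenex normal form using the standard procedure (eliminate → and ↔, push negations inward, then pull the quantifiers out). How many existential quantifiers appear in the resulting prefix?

2

Move each ¬ inward, flipping quantifiers it crosses:
  ((exists y. N(y,y)) | (forall y. ~H(y))) & (exists w. forall y. (~N(w,y) | N(w,w))) & (forall y. ~N(y,y))
Standardize variables apart so no two quantifiers bind the same name: y↦v1, y↦r, y↦z.
  ((exists y. N(y,y)) | (forall v1. ~H(v1))) & (exists w. forall r. (~N(w,r) | N(w,w))) & (forall z. ~N(z,z))
Pull the quantifiers to the front (each side's bound variable is not free in the other side):
  exists y. forall v1. exists w. forall r. forall z. ((N(y,y) | ~H(v1)) & (~N(w,r) | N(w,w)) & ~N(z,z))
The prefix is exists y forall v1 exists w forall r forall z: 3 universal, 2 existential.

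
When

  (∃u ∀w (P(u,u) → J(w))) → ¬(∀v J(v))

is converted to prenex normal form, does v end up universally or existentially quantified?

existential

First replace A → B with ¬A ∨ B.
  ¬(∃u ∀w (¬P(u,u) ∨ J(w))) ∨ ¬(∀v J(v))
Push ¬ through the quantifiers and connectives to reach negation normal form:
  (∀u ∃w (P(u,u) ∧ ¬J(w))) ∨ (∃v ¬J(v))
Extract every quantifier outward, since the variables are now distinct and don't occur free across branches:
  ∀u ∃w ∃v (P(u,u) ∧ ¬J(w) ∨ ¬J(v))
The quantifier ∀v sits under an odd number of negations (counting the antecedent side of each →), so it flips to ∃v.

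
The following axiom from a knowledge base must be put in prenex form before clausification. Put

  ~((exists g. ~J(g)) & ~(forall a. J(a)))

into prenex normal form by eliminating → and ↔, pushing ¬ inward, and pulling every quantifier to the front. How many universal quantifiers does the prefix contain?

2

Move each ¬ inward, flipping quantifiers it crosses:
  (forall g. J(g)) | (forall a. J(a))
All bound variables are already distinct, so no renaming is needed.
Finally move all quantifiers to the prefix:
  forall g. forall a. (J(g) | J(a))
The prefix is forall g forall a: 2 universal, 0 existential.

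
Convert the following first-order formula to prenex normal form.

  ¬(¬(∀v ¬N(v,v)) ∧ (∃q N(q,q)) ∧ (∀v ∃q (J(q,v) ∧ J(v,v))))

∀v ∀q ∃y ∀p (¬N(v,v) ∨ ¬N(q,q) ∨ ¬J(p,y) ∨ ¬J(y,y))

Move each ¬ inward, flipping quantifiers it crosses:
  (∀v ¬N(v,v)) ∨ (∀q ¬N(q,q)) ∨ (∃v ∀q (¬J(q,v) ∨ ¬J(v,v)))
Rename bound variables to avoid capture: v↦y, q↦p.
  (∀v ¬N(v,v)) ∨ (∀q ¬N(q,q)) ∨ (∃y ∀p (¬J(p,y) ∨ ¬J(y,y)))
Finally move all quantifiers to the prefix:
  ∀v ∀q ∃y ∀p (¬N(v,v) ∨ ¬N(q,q) ∨ ¬J(p,y) ∨ ¬J(y,y))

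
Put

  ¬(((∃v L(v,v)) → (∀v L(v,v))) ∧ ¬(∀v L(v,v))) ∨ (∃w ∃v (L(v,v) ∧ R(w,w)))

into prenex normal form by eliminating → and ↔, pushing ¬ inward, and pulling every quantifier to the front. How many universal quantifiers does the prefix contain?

1

Rewrite implications/biconditionals: A → B as ¬A ∨ B.
  ¬((¬(∃v L(v,v)) ∨ (∀v L(v,v))) ∧ ¬(∀v L(v,v))) ∨ (∃w ∃v (L(v,v) ∧ R(w,w)))
Drive negations inward (¬∀x A ≡ ∃x ¬A, ¬∃x A ≡ ∀x ¬A, De Morgan for ∧/∨):
  (∃v L(v,v)) ∧ (∃v ¬L(v,v)) ∨ (∀v L(v,v)) ∨ (∃w ∃v (L(v,v) ∧ R(w,w)))
Rename bound variables to avoid capture: v↦z, v↦t, v↦y.
  (∃v L(v,v)) ∧ (∃z ¬L(z,z)) ∨ (∀t L(t,t)) ∨ (∃w ∃y (L(y,y) ∧ R(w,w)))
Finally move all quantifiers to the prefix:
  ∃v ∃z ∀t ∃w ∃y (L(v,v) ∧ ¬L(z,z) ∨ L(t,t) ∨ L(y,y) ∧ R(w,w))
The prefix is ∃v ∃z ∀t ∃w ∃y: 1 universal, 4 existential.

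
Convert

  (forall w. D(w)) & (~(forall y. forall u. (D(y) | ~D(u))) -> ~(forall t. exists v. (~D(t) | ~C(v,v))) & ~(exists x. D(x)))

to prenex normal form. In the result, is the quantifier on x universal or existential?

universal

Eliminate → and ↔ using ¬ and ∨.
  (forall w. D(w)) & (~~(forall y. forall u. (D(y) | ~D(u))) | ~(forall t. exists v. (~D(t) | ~C(v,v))) & ~(exists x. D(x)))
Drive negations inward (¬∀x A ≡ ∃x ¬A, ¬∃x A ≡ ∀x ¬A, De Morgan for ∧/∨):
  (forall w. D(w)) & ((forall y. forall u. (D(y) | ~D(u))) | (exists t. forall v. (D(t) & C(v,v))) & (forall x. ~D(x)))
All bound variables are already distinct, so no renaming is needed.
Extract every quantifier outward, since the variables are now distinct and don't occur free across branches:
  forall w. forall y. forall u. exists t. forall v. forall x. (D(w) & (D(y) | ~D(u) | D(t) & C(v,v) & ~D(x)))
The quantifier exists x sits under an odd number of negations (counting the antecedent side of each →), so it flips to forall x.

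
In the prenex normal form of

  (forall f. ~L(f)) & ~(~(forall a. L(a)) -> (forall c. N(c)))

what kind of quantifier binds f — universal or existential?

Rewrite implications/biconditionals: A → B as ¬A ∨ B.
  (forall f. ~L(f)) & ~(~~(forall a. L(a)) | (forall c. N(c)))
Drive negations inward (¬∀x A ≡ ∃x ¬A, ¬∃x A ≡ ∀x ¬A, De Morgan for ∧/∨):
  (forall f. ~L(f)) & (exists a. ~L(a)) & (exists c. ~N(c))
All bound variables are already distinct, so no renaming is needed.
Extract every quantifier outward, since the variables are now distinct and don't occur free across branches:
  forall f. exists a. exists c. (~L(f) & ~L(a) & ~N(c))
The quantifier forall f sits under an even number of negations (counting the antecedent side of each →), so it remains universal.

universal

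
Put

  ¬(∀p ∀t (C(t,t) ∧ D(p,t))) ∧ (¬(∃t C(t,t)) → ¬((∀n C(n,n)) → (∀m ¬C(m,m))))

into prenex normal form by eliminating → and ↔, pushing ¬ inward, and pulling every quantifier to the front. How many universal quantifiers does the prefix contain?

1

First replace A → B with ¬A ∨ B.
  ¬(∀p ∀t (C(t,t) ∧ D(p,t))) ∧ (¬¬(∃t C(t,t)) ∨ ¬(¬(∀n C(n,n)) ∨ (∀m ¬C(m,m))))
Push ¬ through the quantifiers and connectives to reach negation normal form:
  (∃p ∃t (¬C(t,t) ∨ ¬D(p,t))) ∧ ((∃t C(t,t)) ∨ (∀n C(n,n)) ∧ (∃m C(m,m)))
Standardize variables apart so no two quantifiers bind the same name: t↦x.
  (∃p ∃t (¬C(t,t) ∨ ¬D(p,t))) ∧ ((∃x C(x,x)) ∨ (∀n C(n,n)) ∧ (∃m C(m,m)))
Extract every quantifier outward, since the variables are now distinct and don't occur free across branches:
  ∃p ∃t ∃x ∀n ∃m ((¬C(t,t) ∨ ¬D(p,t)) ∧ (C(x,x) ∨ C(n,n) ∧ C(m,m)))
The prefix is ∃p ∃t ∃x ∀n ∃m: 1 universal, 4 existential.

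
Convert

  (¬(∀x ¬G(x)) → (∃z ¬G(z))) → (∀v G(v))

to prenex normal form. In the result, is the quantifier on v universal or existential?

First replace A → B with ¬A ∨ B.
  ¬(¬¬(∀x ¬G(x)) ∨ (∃z ¬G(z))) ∨ (∀v G(v))
Move each ¬ inward, flipping quantifiers it crosses:
  (∃x G(x)) ∧ (∀z G(z)) ∨ (∀v G(v))
Finally move all quantifiers to the prefix:
  ∃x ∀z ∀v (G(x) ∧ G(z) ∨ G(v))
The quantifier ∀v sits under an even number of negations (counting the antecedent side of each →), so it remains universal.

universal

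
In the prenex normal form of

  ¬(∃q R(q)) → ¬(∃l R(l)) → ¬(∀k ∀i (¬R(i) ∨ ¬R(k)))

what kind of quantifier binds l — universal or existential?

existential

Rewrite implications/biconditionals: A → B as ¬A ∨ B.
  ¬¬(∃q R(q)) ∨ ¬¬(∃l R(l)) ∨ ¬(∀k ∀i (¬R(i) ∨ ¬R(k)))
Push ¬ through the quantifiers and connectives to reach negation normal form:
  (∃q R(q)) ∨ (∃l R(l)) ∨ (∃k ∃i (R(i) ∧ R(k)))
Pull the quantifiers to the front (each side's bound variable is not free in the other side):
  ∃q ∃l ∃k ∃i (R(q) ∨ R(l) ∨ R(i) ∧ R(k))
The quantifier ∃l sits under an even number of negations (counting the antecedent side of each →), so it remains existential.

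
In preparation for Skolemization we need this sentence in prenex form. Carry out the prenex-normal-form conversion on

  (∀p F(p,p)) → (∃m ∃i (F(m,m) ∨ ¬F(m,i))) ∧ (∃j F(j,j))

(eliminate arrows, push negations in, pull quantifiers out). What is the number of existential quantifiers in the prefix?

4

First replace A → B with ¬A ∨ B.
  ¬(∀p F(p,p)) ∨ (∃m ∃i (F(m,m) ∨ ¬F(m,i))) ∧ (∃j F(j,j))
Move each ¬ inward, flipping quantifiers it crosses:
  (∃p ¬F(p,p)) ∨ (∃m ∃i (F(m,m) ∨ ¬F(m,i))) ∧ (∃j F(j,j))
All bound variables are already distinct, so no renaming is needed.
Pull the quantifiers to the front (each side's bound variable is not free in the other side):
  ∃p ∃m ∃i ∃j (¬F(p,p) ∨ (F(m,m) ∨ ¬F(m,i)) ∧ F(j,j))
The prefix is ∃p ∃m ∃i ∃j: 0 universal, 4 existential.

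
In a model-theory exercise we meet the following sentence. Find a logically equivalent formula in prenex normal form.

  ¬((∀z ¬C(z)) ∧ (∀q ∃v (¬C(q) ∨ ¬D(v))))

Push ¬ through the quantifiers and connectives to reach negation normal form:
  (∃z C(z)) ∨ (∃q ∀v (C(q) ∧ D(v)))
All bound variables are already distinct, so no renaming is needed.
Finally move all quantifiers to the prefix:
  ∃z ∃q ∀v (C(z) ∨ C(q) ∧ D(v))

∃z ∃q ∀v (C(z) ∨ C(q) ∧ D(v))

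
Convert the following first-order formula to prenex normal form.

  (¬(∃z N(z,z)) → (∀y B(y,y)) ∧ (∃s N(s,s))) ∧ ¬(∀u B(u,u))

∃z ∀y ∃s ∃u ((N(z,z) ∨ B(y,y) ∧ N(s,s)) ∧ ¬B(u,u))

Rewrite implications/biconditionals: A → B as ¬A ∨ B.
  (¬¬(∃z N(z,z)) ∨ (∀y B(y,y)) ∧ (∃s N(s,s))) ∧ ¬(∀u B(u,u))
Push ¬ through the quantifiers and connectives to reach negation normal form:
  ((∃z N(z,z)) ∨ (∀y B(y,y)) ∧ (∃s N(s,s))) ∧ (∃u ¬B(u,u))
All bound variables are already distinct, so no renaming is needed.
Extract every quantifier outward, since the variables are now distinct and don't occur free across branches:
  ∃z ∀y ∃s ∃u ((N(z,z) ∨ B(y,y) ∧ N(s,s)) ∧ ¬B(u,u))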